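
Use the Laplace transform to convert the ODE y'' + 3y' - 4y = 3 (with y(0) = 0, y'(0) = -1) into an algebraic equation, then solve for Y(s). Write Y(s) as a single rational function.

Laplace-transform each side.
With L{y''} = s^2 Y - s·y(0) - y'(0) and L{y'} = sY - y(0), with y(0) = 0, y'(0) = -1: the LHS transforms to (s^2 + 3*s - 4)Y - (-1).
The right side is L{3} = 3/s.
So (s^2 + 3*s - 4)Y = 3/s + (-1).
Solve for Y(s) and write it as one ratio of polynomials.

Y(s) = (-s + 3)/(s^3 + 3*s^2 - 4*s)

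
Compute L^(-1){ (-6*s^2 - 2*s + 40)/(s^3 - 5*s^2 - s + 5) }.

-5*exp(5*t) - 4*exp(t) + 3*exp(-t)

Factor the denominator: s^3 - 5*s^2 - s + 5 = (s - 5)*(s - 1)*(s + 1).
Partial fraction decomposition gives [3/(s + 1)] + [-5/(s - 5)] + [-4/(s - 1)].
Invert each term: 3/(s + 1) ↔ 3e^(-t); -5/(s - 5) ↔ -5e^(5t); -4/(s - 1) ↔ -4e^(t).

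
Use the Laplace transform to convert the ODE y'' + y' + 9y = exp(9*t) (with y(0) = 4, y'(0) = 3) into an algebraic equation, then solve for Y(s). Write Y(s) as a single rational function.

Laplace-transform each side.
The derivative rules (L{y''} = s^2 Y - s·y(0) - y'(0) and L{y'} = sY - y(0), with y(0) = 4, y'(0) = 3) turn the left side into (s^2 + s + 9)Y - (4*s + 7).
The right side is L{exp(9*t)} = 1/(s - 9).
So (s^2 + s + 9)Y = 1/(s - 9) + (4*s + 7).
Divide through and combine into a single rational function.

Y(s) = (4*s^2 - 29*s - 62)/(s^3 - 8*s^2 - 81)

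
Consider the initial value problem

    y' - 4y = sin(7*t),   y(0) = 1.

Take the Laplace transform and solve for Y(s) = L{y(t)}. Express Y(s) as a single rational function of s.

Apply the Laplace transform to the equation.
The derivative rules (L{y'} = sY - y(0) = sY - 1) turn the left side into (s - 4)Y - (1).
The right side is L{sin(7*t)} = 7/(s^2 + 49).
So (s - 4)Y = 7/(s^2 + 49) + (1).
Solve for Y(s) and write it as one ratio of polynomials.

Y(s) = (s^2 + 56)/(s^3 - 4*s^2 + 49*s - 196)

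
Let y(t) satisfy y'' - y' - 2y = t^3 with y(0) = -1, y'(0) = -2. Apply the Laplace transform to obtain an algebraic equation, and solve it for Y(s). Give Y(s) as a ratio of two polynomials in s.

Laplace-transform each side.
The derivative rules (L{y''} = s^2 Y - s·y(0) - y'(0) and L{y'} = sY - y(0), with y(0) = -1, y'(0) = -2) turn the left side into (s^2 - s - 2)Y - (-s - 1).
The right side is L{t^3} = 6/s^4.
So (s^2 - s - 2)Y = 6/s^4 + (-s - 1).
Solve for Y(s) and write it as one ratio of polynomials.

Y(s) = (-s^5 - s^4 + 6)/(s^6 - s^5 - 2*s^4)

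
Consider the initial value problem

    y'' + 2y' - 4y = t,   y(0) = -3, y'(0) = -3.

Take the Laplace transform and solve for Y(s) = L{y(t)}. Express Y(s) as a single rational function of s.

Y(s) = (-3*s^3 - 9*s^2 + 1)/(s^4 + 2*s^3 - 4*s^2)

Laplace-transform each side.
With L{y''} = s^2 Y - s·y(0) - y'(0) and L{y'} = sY - y(0), with y(0) = -3, y'(0) = -3: the LHS transforms to (s^2 + 2*s - 4)Y - (-3*s - 9).
The right side is L{t} = s^(-2).
So (s^2 + 2*s - 4)Y = s^(-2) + (-3*s - 9).
Divide through and combine into a single rational function.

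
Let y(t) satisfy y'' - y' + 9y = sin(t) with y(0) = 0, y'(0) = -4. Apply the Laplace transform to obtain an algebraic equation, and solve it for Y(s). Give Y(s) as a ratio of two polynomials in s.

Take the Laplace transform of both sides.
The derivative rules (L{y''} = s^2 Y - s·y(0) - y'(0) and L{y'} = sY - y(0), with y(0) = 0, y'(0) = -4) turn the left side into (s^2 - s + 9)Y - (-4).
The right side is L{sin(t)} = 1/(s^2 + 1).
So (s^2 - s + 9)Y = 1/(s^2 + 1) + (-4).
Isolate Y and clear denominators.

Y(s) = (-4*s^2 - 3)/(s^4 - s^3 + 10*s^2 - s + 9)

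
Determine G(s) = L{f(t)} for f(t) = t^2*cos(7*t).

G(s) = 2*s*(s^2 - 147)/(s^2 + 49)^3

L{cos(7t)} = s/(s^2 + 49).
Then apply L{t^2·g(t)} = (-1)^2 d^2/ds^2[H(s)] with H(s) = s/(s^2 + 49):
differentiating 2 times and applying the sign gives 2*s*(s^2 - 147)/(s^2 + 49)^3.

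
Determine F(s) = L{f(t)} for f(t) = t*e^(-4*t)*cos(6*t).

L{cos(6t)} = s/(s^2 + 36).
Multiplying by e^(-4t) shifts s → s + 4, so L{e^(-4*t)*cos(6*t)} = (s + 4)/((s + 4)^2 + 36).
Then apply L{t·g(t)} = -d/ds[G(s)] with G(s) = (s + 4)/((s + 4)^2 + 36):
differentiating 1 time and applying the sign gives (s - 2)*(s + 10)/(s^2 + 8*s + 52)^2.

F(s) = (s - 2)*(s + 10)/(s^2 + 8*s + 52)^2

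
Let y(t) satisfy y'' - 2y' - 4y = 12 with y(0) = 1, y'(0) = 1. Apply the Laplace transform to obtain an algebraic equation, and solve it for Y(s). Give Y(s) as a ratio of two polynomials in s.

Take the Laplace transform of both sides.
The derivative rules (L{y''} = s^2 Y - s·y(0) - y'(0) and L{y'} = sY - y(0), with y(0) = 1, y'(0) = 1) turn the left side into (s^2 - 2*s - 4)Y - (s - 1).
The right side is L{12} = 12/s.
So (s^2 - 2*s - 4)Y = 12/s + (s - 1).
Divide through and combine into a single rational function.

Y(s) = (s^2 - s + 12)/(s^3 - 2*s^2 - 4*s)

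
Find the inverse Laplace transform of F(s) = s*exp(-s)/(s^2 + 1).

Heaviside(t - 1)*(cos(t - 1))

The factor e^(-s) signals a time shift by c = 1 (second shifting theorem).
L{cos(t)} = s/(s^2 + 1), so L^-1{s/(s^2 + 1)} = cos(t).
Hence the inverse is u(t - 1) times that function evaluated at t - 1.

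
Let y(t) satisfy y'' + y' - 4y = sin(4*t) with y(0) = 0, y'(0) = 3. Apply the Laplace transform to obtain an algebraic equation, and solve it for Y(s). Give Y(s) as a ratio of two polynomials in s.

Y(s) = (3*s^2 + 52)/(s^4 + s^3 + 12*s^2 + 16*s - 64)

Take the Laplace transform of both sides.
The derivative rules (L{y''} = s^2 Y - s·y(0) - y'(0) and L{y'} = sY - y(0), with y(0) = 0, y'(0) = 3) turn the left side into (s^2 + s - 4)Y - (3).
The right side is L{sin(4*t)} = 4/(s^2 + 16).
So (s^2 + s - 4)Y = 4/(s^2 + 16) + (3).
Isolate Y and clear denominators.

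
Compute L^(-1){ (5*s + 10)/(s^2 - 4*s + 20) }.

5*exp(2*t)*sin(4*t) + 5*exp(2*t)*cos(4*t)

Complete the square in the denominator: s^2 - 4*s + 20 = (s - 2)^2 + 4^2.
Split the numerator to match: 5*s + 10 = 5·(s - 2) + 5·4.
Invert each term: 5·(s - 2)/((s - 2)^2 + 16) ↔ 5e^(2t)cos(4t); 5·4/((s - 2)^2 + 16) ↔ 5e^(2t)sin(4t).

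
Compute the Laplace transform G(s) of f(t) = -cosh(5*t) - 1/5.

By linearity of the Laplace transform, transform each term separately.
L{-1/5} = (-1/5)/s; (-1)·[L{cosh(5t)} = s/(s^2 - 25)].

G(s) = -s/(s^2 - 25) - 1/(5*s)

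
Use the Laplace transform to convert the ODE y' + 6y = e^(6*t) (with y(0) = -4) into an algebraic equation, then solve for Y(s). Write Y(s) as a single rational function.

Y(s) = (-4*s + 25)/(s^2 - 36)

Transform both sides with L{·}.
Using L{y'} = sY - y(0) = sY - (-4), the left side becomes (s + 6)Y - (-4).
The right side is L{e^(6*t)} = 1/(s - 6).
So (s + 6)Y = 1/(s - 6) + (-4).
Isolate Y and clear denominators.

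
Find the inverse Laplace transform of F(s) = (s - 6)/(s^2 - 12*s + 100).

exp(6*t)*cos(8*t)

Rewrite the denominator: s^2 - 12*s + 100 = (s - 6)^2 + 64.
The form in (s - 6) signals a first-shifting-theorem factor e^(6t).
Since L{cos(8t)} = s/(s^2 + 64), the inverse is e^(6*t)*cos(8*t).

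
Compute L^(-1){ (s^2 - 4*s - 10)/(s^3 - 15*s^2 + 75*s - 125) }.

Factor the denominator: s^3 - 15*s^2 + 75*s - 125 = (s - 5)^3.
Partial fraction decomposition gives [1/(s - 5)] + [6/(s - 5)^2] + [-5/(s - 5)^3].
Invert each term: 1/(s - 5) ↔ e^(5t); 6/(s - 5)^2 ↔ 6t·e^(5t); -5/(s - 5)^3 ↔ (-5/2)t^2·e^(5t).

-5*t^2*exp(5*t)/2 + 6*t*exp(5*t) + exp(5*t)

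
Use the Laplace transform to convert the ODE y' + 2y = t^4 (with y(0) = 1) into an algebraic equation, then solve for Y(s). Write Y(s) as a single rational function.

Y(s) = (s^5 + 24)/(s^6 + 2*s^5)

Take the Laplace transform of both sides.
Using L{y'} = sY - y(0) = sY - 1, the left side becomes (s + 2)Y - (1).
The right side is L{t^4} = 24/s^5.
So (s + 2)Y = 24/s^5 + (1).
Isolate Y and clear denominators.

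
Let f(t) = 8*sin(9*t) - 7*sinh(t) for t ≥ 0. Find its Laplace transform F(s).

F(s) = 72/(s^2 + 81) - 7/(s^2 - 1)

The transform is linear, so treat each term independently.
(8)·[L{sin(9t)} = 9/(s^2 + 81)]; (-7)·[L{sinh(t)} = 1/(s^2 - 1)].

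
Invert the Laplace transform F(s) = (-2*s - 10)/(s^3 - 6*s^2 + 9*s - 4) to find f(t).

Factor the denominator: s^3 - 6*s^2 + 9*s - 4 = (s - 4)*(s - 1)^2.
Partial fraction decomposition gives [2/(s - 1)] + [4/(s - 1)^2] + [-2/(s - 4)].
Invert each term: 2/(s - 1) ↔ 2e^(t); 4/(s - 1)^2 ↔ 4t·e^(t); -2/(s - 4) ↔ -2e^(4t).

f(t) = 4*t*exp(t) - 2*exp(4*t) + 2*exp(t)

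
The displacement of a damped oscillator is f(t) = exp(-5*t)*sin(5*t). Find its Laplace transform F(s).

L{sin(5t)} = 5/(s^2 + 25).
By the first shifting theorem, multiplying by e^(-5t) replaces s with s + 5.

F(s) = 5/((s + 5)^2 + 25)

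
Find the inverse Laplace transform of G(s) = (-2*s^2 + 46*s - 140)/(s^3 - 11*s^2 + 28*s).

4*exp(7*t) - exp(4*t) - 5

Factor the denominator: s^3 - 11*s^2 + 28*s = s*(s - 7)*(s - 4).
Partial fraction decomposition gives [-1/(s - 4)] + [-5/s] + [4/(s - 7)].
Invert each term: -1/(s - 4) ↔ -e^(4t); -5/(s - 0) ↔ -5e^(0t); 4/(s - 7) ↔ 4e^(7t).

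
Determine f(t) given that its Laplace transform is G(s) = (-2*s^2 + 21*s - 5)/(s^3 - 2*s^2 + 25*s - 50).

f(t) = exp(2*t) + 3*sin(5*t) - 3*cos(5*t)

Factor the denominator: s^3 - 2*s^2 + 25*s - 50 = (s - 2)*(s^2 + 25).
Partial fraction decomposition gives [1/(s - 2)] + [-3*s/(s^2 + 25)] + [15/(s^2 + 25)].
Invert each term: 1/(s - 2) ↔ e^(2t); -3·s/(s^2 + 25) ↔ -3cos(5t); 3·5/(s^2 + 25) ↔ 3sin(5t).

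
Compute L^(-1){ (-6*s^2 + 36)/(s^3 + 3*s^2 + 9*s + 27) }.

5*sin(3*t) - 5*cos(3*t) - exp(-3*t)

Factor the denominator: s^3 + 3*s^2 + 9*s + 27 = (s + 3)*(s^2 + 9).
Partial fraction decomposition gives [-1/(s + 3)] + [-5*s/(s^2 + 9)] + [15/(s^2 + 9)].
Invert each term: -1/(s + 3) ↔ -e^(-3t); -5·s/(s^2 + 9) ↔ -5cos(3t); 5·3/(s^2 + 9) ↔ 5sin(3t).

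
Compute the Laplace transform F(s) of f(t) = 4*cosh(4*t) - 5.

F(s) = 4*s/(s^2 - 16) - 5/s

Apply the Laplace transform termwise.
L{-5} = -5/s; (4)·[L{cosh(4t)} = s/(s^2 - 16)].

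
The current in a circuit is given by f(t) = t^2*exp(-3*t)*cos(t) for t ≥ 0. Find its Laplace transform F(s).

L{cos(t)} = s/(s^2 + 1).
Multiplying by e^(-3t) shifts s → s + 3, so L{exp(-3*t)*cos(t)} = (s + 3)/((s + 3)^2 + 1).
Then apply L{t^2·g(t)} = (-1)^2 d^2/ds^2[G(s)] with G(s) = (s + 3)/((s + 3)^2 + 1):
differentiating 2 times and applying the sign gives 2*(s + 3)*(s^2 + 6*s + 6)/(s^2 + 6*s + 10)^3.

F(s) = 2*(s + 3)*(s^2 + 6*s + 6)/(s^2 + 6*s + 10)^3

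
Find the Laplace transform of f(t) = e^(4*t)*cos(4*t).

(s - 4)/((s - 4)^2 + 16)

L{cos(4t)} = s/(s^2 + 16).
By the first shifting theorem, multiplying by e^(4t) replaces s with s - 4.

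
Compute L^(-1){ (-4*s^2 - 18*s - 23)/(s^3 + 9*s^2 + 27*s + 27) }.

-5*t^2*exp(-3*t)/2 + 6*t*exp(-3*t) - 4*exp(-3*t)

Factor the denominator: s^3 + 9*s^2 + 27*s + 27 = (s + 3)^3.
Partial fraction decomposition gives [-4/(s + 3)] + [6/(s + 3)^2] + [-5/(s + 3)^3].
Invert each term: -4/(s + 3) ↔ -4e^(-3t); 6/(s + 3)^2 ↔ 6t·e^(-3t); -5/(s + 3)^3 ↔ (-5/2)t^2·e^(-3t).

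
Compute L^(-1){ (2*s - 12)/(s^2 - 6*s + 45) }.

-exp(3*t)*sin(6*t) + 2*exp(3*t)*cos(6*t)

Complete the square in the denominator: s^2 - 6*s + 45 = (s - 3)^2 + 6^2.
Split the numerator to match: 2*s - 12 = 2·(s - 3) - 1·6.
Invert each term: 2·(s - 3)/((s - 3)^2 + 36) ↔ 2e^(3t)cos(6t); -1·6/((s - 3)^2 + 36) ↔ -e^(3t)sin(6t).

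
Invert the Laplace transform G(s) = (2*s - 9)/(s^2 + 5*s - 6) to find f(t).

Factor the denominator: s^2 + 5*s - 6 = (s - 1)*(s + 6).
Partial fraction decomposition gives [-1/(s - 1)] + [3/(s + 6)].
Invert each term: -1/(s - 1) ↔ -e^(t); 3/(s + 6) ↔ 3e^(-6t).

f(t) = -exp(t) + 3*exp(-6*t)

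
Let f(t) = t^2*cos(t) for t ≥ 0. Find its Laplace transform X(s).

X(s) = 2*s*(s^2 - 3)/(s^2 + 1)^3

L{cos(t)} = s/(s^2 + 1).
Then apply L{t^2·g(t)} = (-1)^2 d^2/ds^2[G(s)] with G(s) = s/(s^2 + 1):
differentiating 2 times and applying the sign gives 2*s*(s^2 - 3)/(s^2 + 1)^3.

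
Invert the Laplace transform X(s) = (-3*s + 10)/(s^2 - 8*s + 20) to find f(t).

Complete the square in the denominator: s^2 - 8*s + 20 = (s - 4)^2 + 2^2.
Split the numerator to match: -3*s + 10 = -3·(s - 4) - 1·2.
Invert each term: -3·(s - 4)/((s - 4)^2 + 4) ↔ -3e^(4t)cos(2t); -1·2/((s - 4)^2 + 4) ↔ -e^(4t)sin(2t).

f(t) = -exp(4*t)*sin(2*t) - 3*exp(4*t)*cos(2*t)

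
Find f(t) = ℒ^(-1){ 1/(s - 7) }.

f(t) = exp(7*t)

Since L{e^(7t)} = 1/(s - 7), the inverse is e^(7*t).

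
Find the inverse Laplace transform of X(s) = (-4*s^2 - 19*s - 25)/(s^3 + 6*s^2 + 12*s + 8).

Factor the denominator: s^3 + 6*s^2 + 12*s + 8 = (s + 2)^3.
Partial fraction decomposition gives [-4/(s + 2)] + [-3/(s + 2)^2] + [-3/(s + 2)^3].
Invert each term: -4/(s + 2) ↔ -4e^(-2t); -3/(s + 2)^2 ↔ -3t·e^(-2t); -3/(s + 2)^3 ↔ (-3/2)t^2·e^(-2t).

-3*t^2*exp(-2*t)/2 - 3*t*exp(-2*t) - 4*exp(-2*t)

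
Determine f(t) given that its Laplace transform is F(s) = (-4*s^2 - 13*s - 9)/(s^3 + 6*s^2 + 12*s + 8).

f(t) = t^2*exp(-2*t)/2 + 3*t*exp(-2*t) - 4*exp(-2*t)

Factor the denominator: s^3 + 6*s^2 + 12*s + 8 = (s + 2)^3.
Partial fraction decomposition gives [-4/(s + 2)] + [3/(s + 2)^2] + [(s + 2)^(-3)].
Invert each term: -4/(s + 2) ↔ -4e^(-2t); 3/(s + 2)^2 ↔ 3t·e^(-2t); 1/(s + 2)^3 ↔ (1/2)t^2·e^(-2t).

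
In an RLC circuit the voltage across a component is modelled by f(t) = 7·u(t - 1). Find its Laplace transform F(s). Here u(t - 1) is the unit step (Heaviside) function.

By the second shifting theorem, L{u(t - c)·g(t - c)} = e^(-cs)·G(s) with c = 1 and G(s) = L{g(t)}.
L{7} = 7/s.

F(s) = 7*exp(-s)/s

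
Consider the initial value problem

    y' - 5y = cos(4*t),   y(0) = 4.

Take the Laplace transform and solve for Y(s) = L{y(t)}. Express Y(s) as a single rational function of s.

Y(s) = (4*s^2 + s + 64)/(s^3 - 5*s^2 + 16*s - 80)

Transform both sides with L{·}.
Using L{y'} = sY - y(0) = sY - 4, the left side becomes (s - 5)Y - (4).
The right side is L{cos(4*t)} = s/(s^2 + 16).
So (s - 5)Y = s/(s^2 + 16) + (4).
Divide through and combine into a single rational function.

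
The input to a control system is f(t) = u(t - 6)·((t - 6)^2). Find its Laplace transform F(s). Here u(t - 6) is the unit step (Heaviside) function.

F(s) = 2*exp(-6*s)/s^3

By the second shifting theorem, L{u(t - c)·g(t - c)} = e^(-cs)·G(s) with c = 6 and G(s) = L{g(t)}.
L{t^2} = 2!/s^3 = 2/s^3.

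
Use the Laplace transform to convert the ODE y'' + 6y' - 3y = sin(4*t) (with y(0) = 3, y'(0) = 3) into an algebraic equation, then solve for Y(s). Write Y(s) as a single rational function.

Laplace-transform each side.
Using L{y''} = s^2 Y - s·y(0) - y'(0) and L{y'} = sY - y(0), with y(0) = 3, y'(0) = 3, the left side becomes (s^2 + 6*s - 3)Y - (3*s + 21).
The right side is L{sin(4*t)} = 4/(s^2 + 16).
So (s^2 + 6*s - 3)Y = 4/(s^2 + 16) + (3*s + 21).
Divide through and combine into a single rational function.

Y(s) = (3*s^3 + 21*s^2 + 48*s + 340)/(s^4 + 6*s^3 + 13*s^2 + 96*s - 48)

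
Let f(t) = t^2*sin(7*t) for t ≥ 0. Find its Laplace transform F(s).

L{sin(7t)} = 7/(s^2 + 49).
Then apply L{t^2·g(t)} = (-1)^2 d^2/ds^2[G(s)] with G(s) = 7/(s^2 + 49):
differentiating 2 times and applying the sign gives 14*(3*s^2 - 49)/(s^2 + 49)^3.

F(s) = 14*(3*s^2 - 49)/(s^2 + 49)^3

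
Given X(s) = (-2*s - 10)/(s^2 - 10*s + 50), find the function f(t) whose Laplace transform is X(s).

Complete the square in the denominator: s^2 - 10*s + 50 = (s - 5)^2 + 5^2.
Split the numerator to match: -2*s - 10 = -2·(s - 5) - 4·5.
Invert each term: -2·(s - 5)/((s - 5)^2 + 25) ↔ -2e^(5t)cos(5t); -4·5/((s - 5)^2 + 25) ↔ -4e^(5t)sin(5t).

f(t) = -4*exp(5*t)*sin(5*t) - 2*exp(5*t)*cos(5*t)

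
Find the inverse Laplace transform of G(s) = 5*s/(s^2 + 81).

5*cos(9*t)

Since L{cos(9t)} = s/(s^2 + 81), the inverse is cos(9*t), scaled by 5.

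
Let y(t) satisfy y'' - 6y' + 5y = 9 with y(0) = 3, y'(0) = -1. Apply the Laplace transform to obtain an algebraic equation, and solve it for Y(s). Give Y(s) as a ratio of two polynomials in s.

Laplace-transform each side.
The derivative rules (L{y''} = s^2 Y - s·y(0) - y'(0) and L{y'} = sY - y(0), with y(0) = 3, y'(0) = -1) turn the left side into (s^2 - 6*s + 5)Y - (3*s - 19).
The right side is L{9} = 9/s.
So (s^2 - 6*s + 5)Y = 9/s + (3*s - 19).
Isolate Y and clear denominators.

Y(s) = (3*s^2 - 19*s + 9)/(s^3 - 6*s^2 + 5*s)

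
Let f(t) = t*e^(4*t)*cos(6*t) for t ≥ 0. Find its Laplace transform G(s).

G(s) = (s - 10)*(s + 2)/(s^2 - 8*s + 52)^2

L{cos(6t)} = s/(s^2 + 36).
Multiplying by e^(4t) shifts s → s - 4, so L{e^(4*t)*cos(6*t)} = (s - 4)/((s - 4)^2 + 36).
Then apply L{t·g(t)} = -d/ds[H(s)] with H(s) = (s - 4)/((s - 4)^2 + 36):
differentiating 1 time and applying the sign gives (s - 10)*(s + 2)/(s^2 - 8*s + 52)^2.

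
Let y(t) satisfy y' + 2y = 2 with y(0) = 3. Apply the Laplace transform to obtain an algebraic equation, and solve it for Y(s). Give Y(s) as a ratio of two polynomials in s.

Apply the Laplace transform to the equation.
The derivative rules (L{y'} = sY - y(0) = sY - 3) turn the left side into (s + 2)Y - (3).
The right side is L{2} = 2/s.
So (s + 2)Y = 2/s + (3).
Solve for Y(s) and write it as one ratio of polynomials.

Y(s) = (3*s + 2)/(s^2 + 2*s)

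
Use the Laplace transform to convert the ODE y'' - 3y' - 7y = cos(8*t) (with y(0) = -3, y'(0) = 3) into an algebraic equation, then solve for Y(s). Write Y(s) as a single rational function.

Laplace-transform each side.
Using L{y''} = s^2 Y - s·y(0) - y'(0) and L{y'} = sY - y(0), with y(0) = -3, y'(0) = 3, the left side becomes (s^2 - 3*s - 7)Y - (-3*s + 12).
The right side is L{cos(8*t)} = s/(s^2 + 64).
So (s^2 - 3*s - 7)Y = s/(s^2 + 64) + (-3*s + 12).
Divide through and combine into a single rational function.

Y(s) = (-3*s^3 + 12*s^2 - 191*s + 768)/(s^4 - 3*s^3 + 57*s^2 - 192*s - 448)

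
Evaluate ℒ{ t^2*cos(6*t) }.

2*s*(s^2 - 108)/(s^2 + 36)^3

L{cos(6t)} = s/(s^2 + 36).
Then apply L{t^2·g(t)} = (-1)^2 d^2/ds^2[G(s)] with G(s) = s/(s^2 + 36):
differentiating 2 times and applying the sign gives 2*s*(s^2 - 108)/(s^2 + 36)^3.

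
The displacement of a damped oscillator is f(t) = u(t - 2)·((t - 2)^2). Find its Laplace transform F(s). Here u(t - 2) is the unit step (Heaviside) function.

F(s) = 2*exp(-2*s)/s^3

By the second shifting theorem, L{u(t - c)·g(t - c)} = e^(-cs)·G(s) with c = 2 and G(s) = L{g(t)}.
L{t^2} = 2!/s^3 = 2/s^3.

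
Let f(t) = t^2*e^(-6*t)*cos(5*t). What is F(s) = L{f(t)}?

F(s) = 2*(s + 6)*(s^2 + 12*s - 39)/(s^2 + 12*s + 61)^3

L{cos(5t)} = s/(s^2 + 25).
Multiplying by e^(-6t) shifts s → s + 6, so L{e^(-6*t)*cos(5*t)} = (s + 6)/((s + 6)^2 + 25).
Then apply L{t^2·g(t)} = (-1)^2 d^2/ds^2[G(s)] with G(s) = (s + 6)/((s + 6)^2 + 25):
differentiating 2 times and applying the sign gives 2*(s + 6)*(s^2 + 12*s - 39)/(s^2 + 12*s + 61)^3.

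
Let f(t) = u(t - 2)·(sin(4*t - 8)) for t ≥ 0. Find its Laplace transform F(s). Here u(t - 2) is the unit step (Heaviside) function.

F(s) = 4*exp(-2*s)/(s^2 + 16)

By the second shifting theorem, L{u(t - c)·g(t - c)} = e^(-cs)·G(s) with c = 2 and G(s) = L{g(t)}.
L{sin(4t)} = 4/(s^2 + 16).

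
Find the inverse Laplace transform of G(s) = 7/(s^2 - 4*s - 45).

exp(2*t)*sinh(7*t)

Rewrite the denominator: s^2 - 4*s - 45 = (s - 2)^2 - 49.
The form in (s - 2) signals a first-shifting-theorem factor e^(2t).
Since L{sinh(7t)} = 7/(s^2 - 49), the inverse is e^(2*t)*sinh(7*t).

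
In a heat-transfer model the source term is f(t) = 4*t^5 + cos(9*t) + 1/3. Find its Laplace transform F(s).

F(s) = s/(s^2 + 81) + 1/(3*s) + 480/s^6

By linearity of the Laplace transform, transform each term separately.
L{cos(9t)} = s/(s^2 + 81); (4)·[L{t^5} = 5!/s^6 = 120/s^6]; L{1/3} = (1/3)/s.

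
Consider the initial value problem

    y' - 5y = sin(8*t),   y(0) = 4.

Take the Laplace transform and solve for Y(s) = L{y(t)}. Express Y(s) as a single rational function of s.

Y(s) = (4*s^2 + 264)/(s^3 - 5*s^2 + 64*s - 320)

Take the Laplace transform of both sides.
With L{y'} = sY - y(0) = sY - 4: the LHS transforms to (s - 5)Y - (4).
The right side is L{sin(8*t)} = 8/(s^2 + 64).
So (s - 5)Y = 8/(s^2 + 64) + (4).
Isolate Y and clear denominators.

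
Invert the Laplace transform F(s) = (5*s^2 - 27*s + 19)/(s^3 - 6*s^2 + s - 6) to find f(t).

Factor the denominator: s^3 - 6*s^2 + s - 6 = (s - 6)*(s^2 + 1).
Partial fraction decomposition gives [1/(s - 6)] + [4*s/(s^2 + 1)] + [-3/(s^2 + 1)].
Invert each term: 1/(s - 6) ↔ e^(6t); 4·s/(s^2 + 1) ↔ 4cos(t); -3·1/(s^2 + 1) ↔ -3sin(t).

f(t) = exp(6*t) - 3*sin(t) + 4*cos(t)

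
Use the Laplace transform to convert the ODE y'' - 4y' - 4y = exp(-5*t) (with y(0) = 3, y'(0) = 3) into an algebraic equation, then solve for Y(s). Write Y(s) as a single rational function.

Y(s) = (3*s^2 + 6*s - 44)/(s^3 + s^2 - 24*s - 20)

Apply the Laplace transform to the equation.
Using L{y''} = s^2 Y - s·y(0) - y'(0) and L{y'} = sY - y(0), with y(0) = 3, y'(0) = 3, the left side becomes (s^2 - 4*s - 4)Y - (3*s - 9).
The right side is L{exp(-5*t)} = 1/(s + 5).
So (s^2 - 4*s - 4)Y = 1/(s + 5) + (3*s - 9).
Isolate Y and clear denominators.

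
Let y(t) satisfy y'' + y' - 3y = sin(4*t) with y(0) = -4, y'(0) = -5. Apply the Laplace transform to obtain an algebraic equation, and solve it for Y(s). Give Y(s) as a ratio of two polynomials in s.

Transform both sides with L{·}.
The derivative rules (L{y''} = s^2 Y - s·y(0) - y'(0) and L{y'} = sY - y(0), with y(0) = -4, y'(0) = -5) turn the left side into (s^2 + s - 3)Y - (-4*s - 9).
The right side is L{sin(4*t)} = 4/(s^2 + 16).
So (s^2 + s - 3)Y = 4/(s^2 + 16) + (-4*s - 9).
Divide through and combine into a single rational function.

Y(s) = (-4*s^3 - 9*s^2 - 64*s - 140)/(s^4 + s^3 + 13*s^2 + 16*s - 48)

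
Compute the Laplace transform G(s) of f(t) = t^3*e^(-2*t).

L{t^3} = 3!/s^4 = 6/s^4.
By the first shifting theorem, multiplying by e^(-2t) replaces s with s + 2.

G(s) = 6/(s + 2)^4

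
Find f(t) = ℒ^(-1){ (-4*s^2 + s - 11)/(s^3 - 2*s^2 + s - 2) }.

f(t) = -5*exp(2*t) + 3*sin(t) + cos(t)

Factor the denominator: s^3 - 2*s^2 + s - 2 = (s - 2)*(s^2 + 1).
Partial fraction decomposition gives [-5/(s - 2)] + [s/(s^2 + 1)] + [3/(s^2 + 1)].
Invert each term: -5/(s - 2) ↔ -5e^(2t); 1·s/(s^2 + 1) ↔ cos(t); 3·1/(s^2 + 1) ↔ 3sin(t).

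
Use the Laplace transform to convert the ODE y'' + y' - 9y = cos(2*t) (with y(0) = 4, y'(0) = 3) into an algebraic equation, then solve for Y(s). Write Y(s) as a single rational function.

Apply the Laplace transform to the equation.
With L{y''} = s^2 Y - s·y(0) - y'(0) and L{y'} = sY - y(0), with y(0) = 4, y'(0) = 3: the LHS transforms to (s^2 + s - 9)Y - (4*s + 7).
The right side is L{cos(2*t)} = s/(s^2 + 4).
So (s^2 + s - 9)Y = s/(s^2 + 4) + (4*s + 7).
Isolate Y and clear denominators.

Y(s) = (4*s^3 + 7*s^2 + 17*s + 28)/(s^4 + s^3 - 5*s^2 + 4*s - 36)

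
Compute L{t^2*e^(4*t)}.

L{e^(4t)} = 1/(s - 4).
Then apply L{t^2·g(t)} = (-1)^2 d^2/ds^2[H(s)] with H(s) = 1/(s - 4):
differentiating 2 times and applying the sign gives 2/(s - 4)^3.

2/(s - 4)^3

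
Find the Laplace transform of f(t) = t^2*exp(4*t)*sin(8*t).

16*(3*s^2 - 24*s - 16)/(s^2 - 8*s + 80)^3

L{sin(8t)} = 8/(s^2 + 64).
Multiplying by e^(4t) shifts s → s - 4, so L{exp(4*t)*sin(8*t)} = 8/((s - 4)^2 + 64).
Then apply L{t^2·g(t)} = (-1)^2 d^2/ds^2[G(s)] with G(s) = 8/((s - 4)^2 + 64):
differentiating 2 times and applying the sign gives 16*(3*s^2 - 24*s - 16)/(s^2 - 8*s + 80)^3.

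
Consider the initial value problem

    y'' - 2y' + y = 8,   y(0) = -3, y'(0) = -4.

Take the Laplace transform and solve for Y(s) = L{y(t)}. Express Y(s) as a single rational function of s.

Apply the Laplace transform to the equation.
The derivative rules (L{y''} = s^2 Y - s·y(0) - y'(0) and L{y'} = sY - y(0), with y(0) = -3, y'(0) = -4) turn the left side into (s^2 - 2*s + 1)Y - (-3*s + 2).
The right side is L{8} = 8/s.
So (s^2 - 2*s + 1)Y = 8/s + (-3*s + 2).
Isolate Y and clear denominators.

Y(s) = (-3*s^2 + 2*s + 8)/(s^3 - 2*s^2 + s)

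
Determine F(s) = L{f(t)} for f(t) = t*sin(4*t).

L{sin(4t)} = 4/(s^2 + 16).
Then apply L{t·g(t)} = -d/ds[G(s)] with G(s) = 4/(s^2 + 16):
differentiating 1 time and applying the sign gives 8*s/(s^2 + 16)^2.

F(s) = 8*s/(s^2 + 16)^2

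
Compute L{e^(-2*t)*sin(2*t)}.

2/((s + 2)^2 + 4)

L{sin(2t)} = 2/(s^2 + 4).
By the first shifting theorem, multiplying by e^(-2t) replaces s with s + 2.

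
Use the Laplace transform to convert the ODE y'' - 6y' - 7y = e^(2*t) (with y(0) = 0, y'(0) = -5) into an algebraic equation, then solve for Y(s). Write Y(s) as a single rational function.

Apply the Laplace transform to the equation.
With L{y''} = s^2 Y - s·y(0) - y'(0) and L{y'} = sY - y(0), with y(0) = 0, y'(0) = -5: the LHS transforms to (s^2 - 6*s - 7)Y - (-5).
The right side is L{e^(2*t)} = 1/(s - 2).
So (s^2 - 6*s - 7)Y = 1/(s - 2) + (-5).
Solve for Y(s) and write it as one ratio of polynomials.

Y(s) = (-5*s + 11)/(s^3 - 8*s^2 + 5*s + 14)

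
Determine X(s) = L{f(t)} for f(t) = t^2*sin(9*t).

X(s) = 54*(s^2 - 27)/(s^2 + 81)^3

L{sin(9t)} = 9/(s^2 + 81).
Then apply L{t^2·g(t)} = (-1)^2 d^2/ds^2[G(s)] with G(s) = 9/(s^2 + 81):
differentiating 2 times and applying the sign gives 54*(s^2 - 27)/(s^2 + 81)^3.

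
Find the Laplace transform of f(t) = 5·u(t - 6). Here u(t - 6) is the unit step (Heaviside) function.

5*exp(-6*s)/s

By the second shifting theorem, L{u(t - c)·g(t - c)} = e^(-cs)·G(s) with c = 6 and G(s) = L{g(t)}.
L{5} = 5/s.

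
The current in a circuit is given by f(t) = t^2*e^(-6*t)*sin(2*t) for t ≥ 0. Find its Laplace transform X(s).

X(s) = 4*(3*s^2 + 36*s + 104)/(s^2 + 12*s + 40)^3

L{sin(2t)} = 2/(s^2 + 4).
Multiplying by e^(-6t) shifts s → s + 6, so L{e^(-6*t)*sin(2*t)} = 2/((s + 6)^2 + 4).
Then apply L{t^2·g(t)} = (-1)^2 d^2/ds^2[G(s)] with G(s) = 2/((s + 6)^2 + 4):
differentiating 2 times and applying the sign gives 4*(3*s^2 + 36*s + 104)/(s^2 + 12*s + 40)^3.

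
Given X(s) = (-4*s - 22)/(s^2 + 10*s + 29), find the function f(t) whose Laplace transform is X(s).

f(t) = -exp(-5*t)*sin(2*t) - 4*exp(-5*t)*cos(2*t)

Complete the square in the denominator: s^2 + 10*s + 29 = (s + 5)^2 + 2^2.
Split the numerator to match: -4*s - 22 = -4·(s + 5) - 1·2.
Invert each term: -4·(s + 5)/((s + 5)^2 + 4) ↔ -4e^(-5t)cos(2t); -1·2/((s + 5)^2 + 4) ↔ -e^(-5t)sin(2t).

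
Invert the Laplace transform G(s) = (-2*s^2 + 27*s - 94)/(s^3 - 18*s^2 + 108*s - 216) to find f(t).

Factor the denominator: s^3 - 18*s^2 + 108*s - 216 = (s - 6)^3.
Partial fraction decomposition gives [-2/(s - 6)] + [3/(s - 6)^2] + [-4/(s - 6)^3].
Invert each term: -2/(s - 6) ↔ -2e^(6t); 3/(s - 6)^2 ↔ 3t·e^(6t); -4/(s - 6)^3 ↔ (-2)t^2·e^(6t).

f(t) = -2*t^2*exp(6*t) + 3*t*exp(6*t) - 2*exp(6*t)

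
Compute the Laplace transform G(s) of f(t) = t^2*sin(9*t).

L{sin(9t)} = 9/(s^2 + 81).
Then apply L{t^2·g(t)} = (-1)^2 d^2/ds^2[H(s)] with H(s) = 9/(s^2 + 81):
differentiating 2 times and applying the sign gives 54*(s^2 - 27)/(s^2 + 81)^3.

G(s) = 54*(s^2 - 27)/(s^2 + 81)^3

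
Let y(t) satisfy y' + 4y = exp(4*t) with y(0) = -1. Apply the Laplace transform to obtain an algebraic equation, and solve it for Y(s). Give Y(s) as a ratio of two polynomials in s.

Transform both sides with L{·}.
With L{y'} = sY - y(0) = sY - (-1): the LHS transforms to (s + 4)Y - (-1).
The right side is L{exp(4*t)} = 1/(s - 4).
So (s + 4)Y = 1/(s - 4) + (-1).
Isolate Y and clear denominators.

Y(s) = (-s + 5)/(s^2 - 16)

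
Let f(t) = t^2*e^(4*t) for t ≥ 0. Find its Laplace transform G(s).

G(s) = 2/(s - 4)^3

L{t^2} = 2!/s^3 = 2/s^3.
By the first shifting theorem, multiplying by e^(4t) replaces s with s - 4.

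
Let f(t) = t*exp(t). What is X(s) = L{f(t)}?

L{t} = 1!/s^2 = 1/s^2.
By the first shifting theorem, multiplying by e^(t) replaces s with s - 1.

X(s) = (s - 1)^(-2)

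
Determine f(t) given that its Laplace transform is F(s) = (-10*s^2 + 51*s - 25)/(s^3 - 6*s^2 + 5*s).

Factor the denominator: s^3 - 6*s^2 + 5*s = s*(s - 5)*(s - 1).
Partial fraction decomposition gives [-5/s] + [-1/(s - 5)] + [-4/(s - 1)].
Invert each term: -5/(s - 0) ↔ -5e^(0t); -1/(s - 5) ↔ -e^(5t); -4/(s - 1) ↔ -4e^(t).

f(t) = -exp(5*t) - 4*exp(t) - 5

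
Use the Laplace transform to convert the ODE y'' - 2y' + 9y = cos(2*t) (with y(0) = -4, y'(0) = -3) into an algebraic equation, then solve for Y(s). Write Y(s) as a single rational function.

Y(s) = (-4*s^3 + 5*s^2 - 15*s + 20)/(s^4 - 2*s^3 + 13*s^2 - 8*s + 36)

Apply the Laplace transform to the equation.
Using L{y''} = s^2 Y - s·y(0) - y'(0) and L{y'} = sY - y(0), with y(0) = -4, y'(0) = -3, the left side becomes (s^2 - 2*s + 9)Y - (-4*s + 5).
The right side is L{cos(2*t)} = s/(s^2 + 4).
So (s^2 - 2*s + 9)Y = s/(s^2 + 4) + (-4*s + 5).
Isolate Y and clear denominators.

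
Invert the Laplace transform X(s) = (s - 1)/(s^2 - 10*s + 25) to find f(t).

f(t) = 4*t*exp(5*t) + exp(5*t)

Factor the denominator: s^2 - 10*s + 25 = (s - 5)^2.
Partial fraction decomposition gives [1/(s - 5)] + [4/(s - 5)^2].
Invert each term: 1/(s - 5) ↔ e^(5t); 4/(s - 5)^2 ↔ 4t·e^(5t).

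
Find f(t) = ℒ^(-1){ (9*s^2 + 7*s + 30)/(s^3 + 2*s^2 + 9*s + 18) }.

Factor the denominator: s^3 + 2*s^2 + 9*s + 18 = (s + 2)*(s^2 + 9).
Partial fraction decomposition gives [4/(s + 2)] + [5*s/(s^2 + 9)] + [-3/(s^2 + 9)].
Invert each term: 4/(s + 2) ↔ 4e^(-2t); 5·s/(s^2 + 9) ↔ 5cos(3t); -1·3/(s^2 + 9) ↔ -sin(3t).

f(t) = -sin(3*t) + 5*cos(3*t) + 4*exp(-2*t)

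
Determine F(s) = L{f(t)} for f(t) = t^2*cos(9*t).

F(s) = 2*s*(s^2 - 243)/(s^2 + 81)^3

L{cos(9t)} = s/(s^2 + 81).
Then apply L{t^2·g(t)} = (-1)^2 d^2/ds^2[G(s)] with G(s) = s/(s^2 + 81):
differentiating 2 times and applying the sign gives 2*s*(s^2 - 243)/(s^2 + 81)^3.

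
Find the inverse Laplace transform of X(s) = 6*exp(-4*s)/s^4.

The factor e^(-4s) signals a time shift by c = 4 (second shifting theorem).
L{t^3} = 3!/s^4 = 6/s^4, so L^-1{6/s^4} = t^3.
Hence the inverse is u(t - 4) times that function evaluated at t - 4.

Heaviside(t - 4)*((t - 4)^3)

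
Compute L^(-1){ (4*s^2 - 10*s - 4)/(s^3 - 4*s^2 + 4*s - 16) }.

exp(4*t) + sin(2*t) + 3*cos(2*t)

Factor the denominator: s^3 - 4*s^2 + 4*s - 16 = (s - 4)*(s^2 + 4).
Partial fraction decomposition gives [1/(s - 4)] + [3*s/(s^2 + 4)] + [2/(s^2 + 4)].
Invert each term: 1/(s - 4) ↔ e^(4t); 3·s/(s^2 + 4) ↔ 3cos(2t); 1·2/(s^2 + 4) ↔ sin(2t).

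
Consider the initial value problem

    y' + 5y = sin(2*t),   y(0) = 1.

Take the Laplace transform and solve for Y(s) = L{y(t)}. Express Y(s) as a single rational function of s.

Laplace-transform each side.
The derivative rules (L{y'} = sY - y(0) = sY - 1) turn the left side into (s + 5)Y - (1).
The right side is L{sin(2*t)} = 2/(s^2 + 4).
So (s + 5)Y = 2/(s^2 + 4) + (1).
Divide through and combine into a single rational function.

Y(s) = (s^2 + 6)/(s^3 + 5*s^2 + 4*s + 20)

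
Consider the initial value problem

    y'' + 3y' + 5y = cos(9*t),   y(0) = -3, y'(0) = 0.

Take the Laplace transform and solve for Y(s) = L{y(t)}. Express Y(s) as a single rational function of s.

Y(s) = (-3*s^3 - 9*s^2 - 242*s - 729)/(s^4 + 3*s^3 + 86*s^2 + 243*s + 405)

Laplace-transform each side.
With L{y''} = s^2 Y - s·y(0) - y'(0) and L{y'} = sY - y(0), with y(0) = -3, y'(0) = 0: the LHS transforms to (s^2 + 3*s + 5)Y - (-3*s - 9).
The right side is L{cos(9*t)} = s/(s^2 + 81).
So (s^2 + 3*s + 5)Y = s/(s^2 + 81) + (-3*s - 9).
Divide through and combine into a single rational function.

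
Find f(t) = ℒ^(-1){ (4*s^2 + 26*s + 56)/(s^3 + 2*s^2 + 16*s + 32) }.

f(t) = 5*sin(4*t) + 3*cos(4*t) + exp(-2*t)

Factor the denominator: s^3 + 2*s^2 + 16*s + 32 = (s + 2)*(s^2 + 16).
Partial fraction decomposition gives [1/(s + 2)] + [3*s/(s^2 + 16)] + [20/(s^2 + 16)].
Invert each term: 1/(s + 2) ↔ e^(-2t); 3·s/(s^2 + 16) ↔ 3cos(4t); 5·4/(s^2 + 16) ↔ 5sin(4t).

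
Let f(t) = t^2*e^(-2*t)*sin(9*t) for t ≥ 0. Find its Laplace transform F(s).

F(s) = 54*(s^2 + 4*s - 23)/(s^2 + 4*s + 85)^3

L{sin(9t)} = 9/(s^2 + 81).
Multiplying by e^(-2t) shifts s → s + 2, so L{e^(-2*t)*sin(9*t)} = 9/((s + 2)^2 + 81).
Then apply L{t^2·g(t)} = (-1)^2 d^2/ds^2[G(s)] with G(s) = 9/((s + 2)^2 + 81):
differentiating 2 times and applying the sign gives 54*(s^2 + 4*s - 23)/(s^2 + 4*s + 85)^3.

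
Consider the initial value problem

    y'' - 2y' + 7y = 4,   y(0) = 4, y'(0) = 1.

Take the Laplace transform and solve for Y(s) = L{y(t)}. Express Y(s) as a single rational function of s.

Y(s) = (4*s^2 - 7*s + 4)/(s^3 - 2*s^2 + 7*s)

Laplace-transform each side.
The derivative rules (L{y''} = s^2 Y - s·y(0) - y'(0) and L{y'} = sY - y(0), with y(0) = 4, y'(0) = 1) turn the left side into (s^2 - 2*s + 7)Y - (4*s - 7).
The right side is L{4} = 4/s.
So (s^2 - 2*s + 7)Y = 4/s + (4*s - 7).
Solve for Y(s) and write it as one ratio of polynomials.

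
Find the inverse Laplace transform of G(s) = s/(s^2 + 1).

Since L{cos(t)} = s/(s^2 + 1), the inverse is cos(t).

cos(t)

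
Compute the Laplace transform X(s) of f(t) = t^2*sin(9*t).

X(s) = 54*(s^2 - 27)/(s^2 + 81)^3

L{sin(9t)} = 9/(s^2 + 81).
Then apply L{t^2·g(t)} = (-1)^2 d^2/ds^2[G(s)] with G(s) = 9/(s^2 + 81):
differentiating 2 times and applying the sign gives 54*(s^2 - 27)/(s^2 + 81)^3.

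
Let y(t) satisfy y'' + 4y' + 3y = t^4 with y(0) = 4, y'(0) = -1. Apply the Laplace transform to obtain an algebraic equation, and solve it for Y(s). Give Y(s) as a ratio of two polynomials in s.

Take the Laplace transform of both sides.
The derivative rules (L{y''} = s^2 Y - s·y(0) - y'(0) and L{y'} = sY - y(0), with y(0) = 4, y'(0) = -1) turn the left side into (s^2 + 4*s + 3)Y - (4*s + 15).
The right side is L{t^4} = 24/s^5.
So (s^2 + 4*s + 3)Y = 24/s^5 + (4*s + 15).
Isolate Y and clear denominators.

Y(s) = (4*s^6 + 15*s^5 + 24)/(s^7 + 4*s^6 + 3*s^5)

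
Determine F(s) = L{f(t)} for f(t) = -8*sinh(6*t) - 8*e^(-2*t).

F(s) = -48/(s^2 - 36) - 8/(s + 2)

By linearity of the Laplace transform, transform each term separately.
(-8)·[L{e^(-2t)} = 1/(s + 2)]; (-8)·[L{sinh(6t)} = 6/(s^2 - 36)].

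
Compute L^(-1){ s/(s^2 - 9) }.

cosh(3*t)

Since L{cosh(3t)} = s/(s^2 - 9), the inverse is cosh(3*t).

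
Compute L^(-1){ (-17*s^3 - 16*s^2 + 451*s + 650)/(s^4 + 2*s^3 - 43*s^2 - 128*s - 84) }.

Factor the denominator: s^4 + 2*s^3 - 43*s^2 - 128*s - 84 = (s - 7)*(s + 1)*(s + 2)*(s + 6).
Partial fraction decomposition gives [-5/(s + 2)] + [-3/(s - 7)] + [-5/(s + 1)] + [-4/(s + 6)].
Invert each term: -5/(s + 2) ↔ -5e^(-2t); -3/(s - 7) ↔ -3e^(7t); -5/(s + 1) ↔ -5e^(-t); -4/(s + 6) ↔ -4e^(-6t).

-3*exp(7*t) - 5*exp(-t) - 5*exp(-2*t) - 4*exp(-6*t)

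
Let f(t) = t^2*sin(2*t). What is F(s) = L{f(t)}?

F(s) = 4*(3*s^2 - 4)/(s^2 + 4)^3

L{sin(2t)} = 2/(s^2 + 4).
Then apply L{t^2·g(t)} = (-1)^2 d^2/ds^2[G(s)] with G(s) = 2/(s^2 + 4):
differentiating 2 times and applying the sign gives 4*(3*s^2 - 4)/(s^2 + 4)^3.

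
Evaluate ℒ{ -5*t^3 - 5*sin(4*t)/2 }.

-10/(s^2 + 16) - 30/s^4

By linearity of the Laplace transform, transform each term separately.
(-5)·[L{t^3} = 3!/s^4 = 6/s^4]; (-5/2)·[L{sin(4t)} = 4/(s^2 + 16)].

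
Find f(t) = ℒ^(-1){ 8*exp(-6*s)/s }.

The factor e^(-6s) signals a time shift by c = 6 (second shifting theorem).
L{8} = 8/s, so L^-1{8/s} = 8.
Hence the inverse is u(t - 6) times that function evaluated at t - 6.

f(t) = Heaviside(t - 6)*(8)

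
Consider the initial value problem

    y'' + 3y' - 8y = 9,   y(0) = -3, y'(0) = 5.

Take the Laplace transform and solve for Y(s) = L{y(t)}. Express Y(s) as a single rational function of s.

Y(s) = (-3*s^2 - 4*s + 9)/(s^3 + 3*s^2 - 8*s)

Apply the Laplace transform to the equation.
Using L{y''} = s^2 Y - s·y(0) - y'(0) and L{y'} = sY - y(0), with y(0) = -3, y'(0) = 5, the left side becomes (s^2 + 3*s - 8)Y - (-3*s - 4).
The right side is L{9} = 9/s.
So (s^2 + 3*s - 8)Y = 9/s + (-3*s - 4).
Isolate Y and clear denominators.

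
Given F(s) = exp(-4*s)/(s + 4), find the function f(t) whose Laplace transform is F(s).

f(t) = Heaviside(t - 4)*(exp(-4*t + 16))

The factor e^(-4s) signals a time shift by c = 4 (second shifting theorem).
L{e^(-4t)} = 1/(s + 4), so L^-1{1/(s + 4)} = exp(-4*t).
Hence the inverse is u(t - 4) times that function evaluated at t - 4.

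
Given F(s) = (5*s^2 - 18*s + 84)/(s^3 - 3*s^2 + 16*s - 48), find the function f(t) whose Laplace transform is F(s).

f(t) = 3*exp(3*t) - 3*sin(4*t) + 2*cos(4*t)

Factor the denominator: s^3 - 3*s^2 + 16*s - 48 = (s - 3)*(s^2 + 16).
Partial fraction decomposition gives [3/(s - 3)] + [2*s/(s^2 + 16)] + [-12/(s^2 + 16)].
Invert each term: 3/(s - 3) ↔ 3e^(3t); 2·s/(s^2 + 16) ↔ 2cos(4t); -3·4/(s^2 + 16) ↔ -3sin(4t).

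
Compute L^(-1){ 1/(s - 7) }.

Since L{e^(7t)} = 1/(s - 7), the inverse is e^(7*t).

exp(7*t)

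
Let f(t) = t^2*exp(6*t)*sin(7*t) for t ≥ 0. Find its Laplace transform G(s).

L{sin(7t)} = 7/(s^2 + 49).
Multiplying by e^(6t) shifts s → s - 6, so L{exp(6*t)*sin(7*t)} = 7/((s - 6)^2 + 49).
Then apply L{t^2·g(t)} = (-1)^2 d^2/ds^2[H(s)] with H(s) = 7/((s - 6)^2 + 49):
differentiating 2 times and applying the sign gives 14*(3*s^2 - 36*s + 59)/(s^2 - 12*s + 85)^3.

G(s) = 14*(3*s^2 - 36*s + 59)/(s^2 - 12*s + 85)^3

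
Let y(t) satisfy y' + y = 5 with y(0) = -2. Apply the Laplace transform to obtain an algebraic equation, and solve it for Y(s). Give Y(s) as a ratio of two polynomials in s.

Take the Laplace transform of both sides.
With L{y'} = sY - y(0) = sY - (-2): the LHS transforms to (s + 1)Y - (-2).
The right side is L{5} = 5/s.
So (s + 1)Y = 5/s + (-2).
Divide through and combine into a single rational function.

Y(s) = (-2*s + 5)/(s^2 + s)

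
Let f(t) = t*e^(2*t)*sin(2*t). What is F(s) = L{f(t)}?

F(s) = 4*(s - 2)/(s^2 - 4*s + 8)^2

L{sin(2t)} = 2/(s^2 + 4).
Multiplying by e^(2t) shifts s → s - 2, so L{e^(2*t)*sin(2*t)} = 2/((s - 2)^2 + 4).
Then apply L{t·g(t)} = -d/ds[G(s)] with G(s) = 2/((s - 2)^2 + 4):
differentiating 1 time and applying the sign gives 4*(s - 2)/(s^2 - 4*s + 8)^2.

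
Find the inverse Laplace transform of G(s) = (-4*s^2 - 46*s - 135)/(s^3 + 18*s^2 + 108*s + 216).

Factor the denominator: s^3 + 18*s^2 + 108*s + 216 = (s + 6)^3.
Partial fraction decomposition gives [-4/(s + 6)] + [2/(s + 6)^2] + [-3/(s + 6)^3].
Invert each term: -4/(s + 6) ↔ -4e^(-6t); 2/(s + 6)^2 ↔ 2t·e^(-6t); -3/(s + 6)^3 ↔ (-3/2)t^2·e^(-6t).

-3*t^2*exp(-6*t)/2 + 2*t*exp(-6*t) - 4*exp(-6*t)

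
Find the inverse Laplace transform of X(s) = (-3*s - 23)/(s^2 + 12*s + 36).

-5*t*exp(-6*t) - 3*exp(-6*t)

Factor the denominator: s^2 + 12*s + 36 = (s + 6)^2.
Partial fraction decomposition gives [-3/(s + 6)] + [-5/(s + 6)^2].
Invert each term: -3/(s + 6) ↔ -3e^(-6t); -5/(s + 6)^2 ↔ -5t·e^(-6t).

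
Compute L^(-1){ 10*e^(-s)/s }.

The factor e^(-s) signals a time shift by c = 1 (second shifting theorem).
L{10} = 10/s, so L^-1{10/s} = 10.
Hence the inverse is u(t - 1) times that function evaluated at t - 1.

Heaviside(t - 1)*(10)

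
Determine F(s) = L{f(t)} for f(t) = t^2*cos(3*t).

L{cos(3t)} = s/(s^2 + 9).
Then apply L{t^2·g(t)} = (-1)^2 d^2/ds^2[G(s)] with G(s) = s/(s^2 + 9):
differentiating 2 times and applying the sign gives 2*s*(s^2 - 27)/(s^2 + 9)^3.

F(s) = 2*s*(s^2 - 27)/(s^2 + 9)^3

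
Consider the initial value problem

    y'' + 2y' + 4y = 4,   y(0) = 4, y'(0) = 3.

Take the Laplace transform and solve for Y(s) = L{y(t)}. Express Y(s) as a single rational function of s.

Apply the Laplace transform to the equation.
With L{y''} = s^2 Y - s·y(0) - y'(0) and L{y'} = sY - y(0), with y(0) = 4, y'(0) = 3: the LHS transforms to (s^2 + 2*s + 4)Y - (4*s + 11).
The right side is L{4} = 4/s.
So (s^2 + 2*s + 4)Y = 4/s + (4*s + 11).
Solve for Y(s) and write it as one ratio of polynomials.

Y(s) = (4*s^2 + 11*s + 4)/(s^3 + 2*s^2 + 4*s)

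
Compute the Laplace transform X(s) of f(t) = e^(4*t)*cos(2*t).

X(s) = (s - 4)/((s - 4)^2 + 4)

L{cos(2t)} = s/(s^2 + 4).
By the first shifting theorem, multiplying by e^(4t) replaces s with s - 4.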